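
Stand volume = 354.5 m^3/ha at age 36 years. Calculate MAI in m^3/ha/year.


Formula: MAI = Total Volume / Stand Age
MAI = 354.5 m^3/ha / 36 years
MAI = 9.85 m^3/ha/year

9.85


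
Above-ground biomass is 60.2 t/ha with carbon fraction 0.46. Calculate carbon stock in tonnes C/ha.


Formula: Carbon Stock = Biomass * Carbon Fraction
C = 60.2 t/ha * 0.46
C = 27.7 t C/ha

27.7


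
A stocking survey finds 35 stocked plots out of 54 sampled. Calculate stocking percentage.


Formula: Stocking % = stocked plots / total plots * 100
Stocking = 35 / 54 * 100
Stocking = 0.6481 * 100 = 64.8%

64.8


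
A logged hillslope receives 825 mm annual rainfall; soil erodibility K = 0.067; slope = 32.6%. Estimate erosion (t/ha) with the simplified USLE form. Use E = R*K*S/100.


Formula: E = R * K * S / 100  (simplified USLE)
R * K = 825 * 0.067 = 55.275
E = 55.275 * 32.6 / 100 = 18.02 t/ha

18.02


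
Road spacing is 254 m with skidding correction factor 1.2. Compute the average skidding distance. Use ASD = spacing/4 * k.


Formula: ASD = (spacing / 4) * correction
Uncorrected distance = spacing / 4 = 254 / 4 = 63.5 m
ASD = 63.5 * 1.2 = 76 m

76


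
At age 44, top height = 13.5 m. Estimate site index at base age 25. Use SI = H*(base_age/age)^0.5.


Formula: SI = H_dom * (base_age / age)^0.5
Age ratio = 25 / 44 = 0.56818
sqrt(age_ratio) = 0.75378
SI = 13.5 * 0.75378 = 10.2 m

10.2


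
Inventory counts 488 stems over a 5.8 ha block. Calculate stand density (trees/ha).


Formula: Stand Density = N_trees / Area_ha
Density = 488 trees / 5.8 ha
Density = 84 trees/ha

84


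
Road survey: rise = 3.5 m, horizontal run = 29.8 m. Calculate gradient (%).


Formula: Gradient = rise / run * 100
Gradient = 3.5 / 29.8 * 100 = 11.7%

11.7


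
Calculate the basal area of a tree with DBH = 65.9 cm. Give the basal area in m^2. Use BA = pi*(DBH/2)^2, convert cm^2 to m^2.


Formula: BA = pi * (DBH/2)^2 / 10000  (cm^2 to m^2)
Radius = DBH/2 = 65.9/2 = 32.95 cm
BA = pi * 32.95^2 / 10000
   = 3410.835 cm^2 / 10000
   = 0.3411 m^2

0.3411


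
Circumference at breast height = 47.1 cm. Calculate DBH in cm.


Formula: DBH = C / pi
DBH = 47.1 / pi
pi = 3.14159...
DBH = 15.0 cm

15.0


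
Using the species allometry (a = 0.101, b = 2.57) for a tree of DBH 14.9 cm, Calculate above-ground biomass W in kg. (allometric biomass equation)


Formula: W = a * DBH^b  (allometric power law)
DBH^b = 14.9^2.57 = 1035.3536
W = 0.101 * 1035.3536 = 104.6 kg

104.6


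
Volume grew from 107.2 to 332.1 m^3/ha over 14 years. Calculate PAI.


Formula: PAI = (V_T2 - V_T1) / (T2 - T1)
Volume increment = 332.1 - 107.2 = 224.9 m^3/ha
PAI = 224.9 / 14 = 16.06 m^3/ha/year

16.06


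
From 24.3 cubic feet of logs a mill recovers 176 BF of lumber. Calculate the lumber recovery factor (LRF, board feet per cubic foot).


Formula: LRF = Lumber Output (BF) / Log Input (ft^3)
LRF = 176 BF / 24.3 ft^3
LRF = 7.24 BF/ft^3

7.24


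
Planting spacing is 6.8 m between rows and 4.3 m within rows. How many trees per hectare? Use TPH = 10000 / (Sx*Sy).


Formula: TPH = 10000 m^2/ha / (spacing_x * spacing_y)
Area per tree = 6.8 m * 4.3 m = 29.24 m^2
TPH = 10000 / 29.24 = 342 trees/ha

342


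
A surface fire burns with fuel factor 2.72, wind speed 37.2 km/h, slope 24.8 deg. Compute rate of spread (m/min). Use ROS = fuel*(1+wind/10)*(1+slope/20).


Formula: ROS = fuel * (1 + wind/10) * (1 + slope/20)
Wind factor = 1 + 37.2/10 = 4.72
Slope factor = 1 + 24.8/20 = 2.24
ROS = 2.72 * 4.72 * 2.24 = 28.76 m/min

28.76


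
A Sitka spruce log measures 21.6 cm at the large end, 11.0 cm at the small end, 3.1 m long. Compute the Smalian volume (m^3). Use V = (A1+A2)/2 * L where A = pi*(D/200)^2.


Smalian: V = (A1 + A2)/2 * L,  A = pi*(D/200)^2
A1 = pi*(21.6/200)^2 = 0.036644 m^2
A2 = pi*(11.0/200)^2 = 0.009503 m^2
V = (0.036644+0.009503)/2*3.1 = 0.0715 m^3

0.0715


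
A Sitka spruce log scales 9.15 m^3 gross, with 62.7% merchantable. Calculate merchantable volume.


Formula: MV = V_total * (merchantable_pct / 100)
Merchantable fraction = 62.7% / 100 = 0.627
MV = 9.15 m^3 * 0.627 = 5.737 m^3

5.737


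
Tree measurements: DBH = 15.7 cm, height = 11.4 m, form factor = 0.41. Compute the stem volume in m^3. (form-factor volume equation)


Formula: V = pi * (DBH/200)^2 * H * ff
Radius = DBH/200 = 15.7/200 = 0.0785 m
Radius^2 = 0.0785^2 = 0.00616225 m^2
V = pi * 0.00616225 * 11.4 * 0.41
V = 0.09 m^3

0.09


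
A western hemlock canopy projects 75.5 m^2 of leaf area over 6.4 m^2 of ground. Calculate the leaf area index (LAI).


Formula: LAI = total leaf area / ground area  (dimensionless)
LAI = 75.5 m^2 / 6.4 m^2
LAI = 11.8

11.8


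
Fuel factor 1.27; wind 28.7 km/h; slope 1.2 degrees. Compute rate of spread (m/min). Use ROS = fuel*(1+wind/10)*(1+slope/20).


Formula: ROS = fuel * (1 + wind/10) * (1 + slope/20)
Wind factor = 1 + 28.7/10 = 3.87
Slope factor = 1 + 1.2/20 = 1.06
ROS = 1.27 * 3.87 * 1.06 = 5.21 m/min

5.21


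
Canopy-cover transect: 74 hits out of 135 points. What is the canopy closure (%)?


Formula: Canopy closure = covered points / total points * 100
Closure = 74 / 135 * 100
Closure = 0.5481 * 100 = 54.8%

54.8


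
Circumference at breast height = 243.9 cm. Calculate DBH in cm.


Formula: DBH = C / pi
DBH = 243.9 / pi
pi = 3.14159...
DBH = 77.6 cm

77.6


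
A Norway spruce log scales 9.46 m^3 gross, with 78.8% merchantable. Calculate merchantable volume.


Formula: MV = V_total * (merchantable_pct / 100)
Merchantable fraction = 78.8% / 100 = 0.788
MV = 9.46 m^3 * 0.788 = 7.454 m^3

7.454


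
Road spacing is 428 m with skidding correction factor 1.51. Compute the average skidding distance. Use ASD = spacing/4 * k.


Formula: ASD = (spacing / 4) * correction
Uncorrected distance = spacing / 4 = 428 / 4 = 107 m
ASD = 107 * 1.51 = 162 m

162


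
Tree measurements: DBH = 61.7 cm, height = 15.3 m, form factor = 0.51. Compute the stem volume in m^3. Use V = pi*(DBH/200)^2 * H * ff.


Formula: V = pi * (DBH/200)^2 * H * ff
Radius = DBH/200 = 61.7/200 = 0.3085 m
Radius^2 = 0.3085^2 = 0.09517225 m^2
V = pi * 0.09517225 * 15.3 * 0.51
V = 2.333 m^3

2.333


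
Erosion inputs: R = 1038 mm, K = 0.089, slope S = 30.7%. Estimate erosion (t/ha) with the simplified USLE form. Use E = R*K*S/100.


Formula: E = R * K * S / 100  (simplified USLE)
R * K = 1038 * 0.089 = 92.382
E = 92.382 * 30.7 / 100 = 28.36 t/ha

28.36


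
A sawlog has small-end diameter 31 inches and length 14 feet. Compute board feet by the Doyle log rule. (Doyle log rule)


Doyle: BF = (D - 4)^2 * L / 16
Adjusted diameter = 31 - 4 = 27 in
(D-4)^2 = 27^2 = 729
BF = 729 * 14 / 16 = 638 BF

638


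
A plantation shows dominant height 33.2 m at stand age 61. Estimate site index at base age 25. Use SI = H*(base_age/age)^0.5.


Formula: SI = H_dom * (base_age / age)^0.5
Age ratio = 25 / 61 = 0.40984
sqrt(age_ratio) = 0.64018
SI = 33.2 * 0.64018 = 21.3 m

21.3


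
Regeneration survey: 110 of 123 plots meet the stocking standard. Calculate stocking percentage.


Formula: Stocking % = stocked plots / total plots * 100
Stocking = 110 / 123 * 100
Stocking = 0.8943 * 100 = 89.4%

89.4


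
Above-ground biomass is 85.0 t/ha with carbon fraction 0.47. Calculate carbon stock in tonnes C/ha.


Formula: Carbon Stock = Biomass * Carbon Fraction
C = 85.0 t/ha * 0.47
C = 40.0 t C/ha

40.0


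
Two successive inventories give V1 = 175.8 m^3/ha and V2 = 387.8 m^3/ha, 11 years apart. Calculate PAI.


Formula: PAI = (V_T2 - V_T1) / (T2 - T1)
Volume increment = 387.8 - 175.8 = 212.0 m^3/ha
PAI = 212.0 / 11 = 19.27 m^3/ha/year

19.27


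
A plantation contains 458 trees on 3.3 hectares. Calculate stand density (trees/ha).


Formula: Stand Density = N_trees / Area_ha
Density = 458 trees / 3.3 ha
Density = 139 trees/ha

139


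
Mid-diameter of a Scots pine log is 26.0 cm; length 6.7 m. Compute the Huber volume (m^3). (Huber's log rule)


Huber: V = Am * L,  Am = pi*(Dm/200)^2
Am = pi*(26.0/200)^2 = 0.053093 m^2
V = 0.053093*6.7 = 0.3557 m^3

0.3557


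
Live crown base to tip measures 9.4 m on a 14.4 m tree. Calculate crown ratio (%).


Formula: Crown Ratio = (Crown Length / Total Height) * 100
CR = (9.4 m / 14.4 m) * 100
CR = 0.6528 * 100 = 65.3%

65.3


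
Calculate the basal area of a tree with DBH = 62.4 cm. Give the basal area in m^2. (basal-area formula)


Formula: BA = pi * (DBH/2)^2 / 10000  (cm^2 to m^2)
Radius = DBH/2 = 62.4/2 = 31.2 cm
BA = pi * 31.2^2 / 10000
   = 3058.152 cm^2 / 10000
   = 0.3058 m^2

0.3058


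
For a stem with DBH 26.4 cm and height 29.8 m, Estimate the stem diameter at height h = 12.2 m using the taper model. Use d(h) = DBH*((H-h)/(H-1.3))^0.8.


Taper: d(h) = DBH * ((H - h) / (H - 1.3))^0.8
Numerator = H - h = 29.8 - 12.2 = 17.6 m
Denominator = H - 1.3 = 29.8 - 1.3 = 28.5 m
Ratio = 17.6 / 28.5 = 0.61754
d = 26.4 * 0.61754^0.8 = 18.0 cm

18.0


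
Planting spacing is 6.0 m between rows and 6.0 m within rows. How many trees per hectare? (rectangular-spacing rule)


Formula: TPH = 10000 m^2/ha / (spacing_x * spacing_y)
Area per tree = 6.0 m * 6.0 m = 36.0 m^2
TPH = 10000 / 36.0 = 278 trees/ha

278


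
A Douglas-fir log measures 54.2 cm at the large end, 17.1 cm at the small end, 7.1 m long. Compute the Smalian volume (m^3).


Smalian: V = (A1 + A2)/2 * L,  A = pi*(D/200)^2
A1 = pi*(54.2/200)^2 = 0.230722 m^2
A2 = pi*(17.1/200)^2 = 0.022966 m^2
V = (0.230722+0.022966)/2*7.1 = 0.9006 m^3

0.9006


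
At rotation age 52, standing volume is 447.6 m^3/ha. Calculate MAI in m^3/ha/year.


Formula: MAI = Total Volume / Stand Age
MAI = 447.6 m^3/ha / 52 years
MAI = 8.61 m^3/ha/year

8.61


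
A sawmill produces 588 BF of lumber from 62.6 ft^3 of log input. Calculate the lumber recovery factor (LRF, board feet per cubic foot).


Formula: LRF = Lumber Output (BF) / Log Input (ft^3)
LRF = 588 BF / 62.6 ft^3
LRF = 9.39 BF/ft^3

9.39


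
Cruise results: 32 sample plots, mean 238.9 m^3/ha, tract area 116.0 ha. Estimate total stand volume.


Formula: Total Volume = Mean Volume per ha * Total Area
Total Volume = 238.9 m^3/ha * 116.0 ha
Total Volume = 27712 m^3

27712


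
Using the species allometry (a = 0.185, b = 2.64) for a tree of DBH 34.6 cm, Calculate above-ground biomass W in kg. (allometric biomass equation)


Formula: W = a * DBH^b  (allometric power law)
DBH^b = 34.6^2.64 = 11565.4065
W = 0.185 * 11565.4065 = 2139.6 kg

2139.6


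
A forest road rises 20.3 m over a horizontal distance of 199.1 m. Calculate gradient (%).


Formula: Gradient = rise / run * 100
Gradient = 20.3 / 199.1 * 100 = 10.2%

10.2


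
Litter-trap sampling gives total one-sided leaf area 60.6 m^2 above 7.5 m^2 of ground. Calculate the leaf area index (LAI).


Formula: LAI = total leaf area / ground area  (dimensionless)
LAI = 60.6 m^2 / 7.5 m^2
LAI = 8.08

8.08


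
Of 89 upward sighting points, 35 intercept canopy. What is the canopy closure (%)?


Formula: Canopy closure = covered points / total points * 100
Closure = 35 / 89 * 100
Closure = 0.3933 * 100 = 39.3%

39.3


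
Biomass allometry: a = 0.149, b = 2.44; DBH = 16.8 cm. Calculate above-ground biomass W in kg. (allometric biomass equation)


Formula: W = a * DBH^b  (allometric power law)
DBH^b = 16.8^2.44 = 976.6853
W = 0.149 * 976.6853 = 145.5 kg

145.5


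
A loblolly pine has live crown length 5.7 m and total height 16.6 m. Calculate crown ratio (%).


Formula: Crown Ratio = (Crown Length / Total Height) * 100
CR = (5.7 m / 16.6 m) * 100
CR = 0.3434 * 100 = 34.3%

34.3


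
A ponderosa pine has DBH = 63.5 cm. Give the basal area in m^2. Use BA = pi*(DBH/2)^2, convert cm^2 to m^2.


Formula: BA = pi * (DBH/2)^2 / 10000  (cm^2 to m^2)
Radius = DBH/2 = 63.5/2 = 31.75 cm
BA = pi * 31.75^2 / 10000
   = 3166.9217 cm^2 / 10000
   = 0.3167 m^2

0.3167


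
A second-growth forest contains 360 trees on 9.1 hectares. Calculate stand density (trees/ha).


Formula: Stand Density = N_trees / Area_ha
Density = 360 trees / 9.1 ha
Density = 40 trees/ha

40


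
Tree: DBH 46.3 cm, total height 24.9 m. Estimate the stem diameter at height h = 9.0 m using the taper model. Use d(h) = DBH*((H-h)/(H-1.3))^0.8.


Taper: d(h) = DBH * ((H - h) / (H - 1.3))^0.8
Numerator = H - h = 24.9 - 9.0 = 15.9 m
Denominator = H - 1.3 = 24.9 - 1.3 = 23.6 m
Ratio = 15.9 / 23.6 = 0.67373
d = 46.3 * 0.67373^0.8 = 33.8 cm

33.8


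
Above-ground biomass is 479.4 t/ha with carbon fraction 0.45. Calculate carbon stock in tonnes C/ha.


Formula: Carbon Stock = Biomass * Carbon Fraction
C = 479.4 t/ha * 0.45
C = 215.7 t C/ha

215.7


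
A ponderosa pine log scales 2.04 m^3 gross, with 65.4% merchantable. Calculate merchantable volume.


Formula: MV = V_total * (merchantable_pct / 100)
Merchantable fraction = 65.4% / 100 = 0.654
MV = 2.04 m^3 * 0.654 = 1.334 m^3

1.334


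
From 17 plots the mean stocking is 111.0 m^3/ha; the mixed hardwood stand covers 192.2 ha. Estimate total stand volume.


Formula: Total Volume = Mean Volume per ha * Total Area
Total Volume = 111.0 m^3/ha * 192.2 ha
Total Volume = 21334 m^3

21334


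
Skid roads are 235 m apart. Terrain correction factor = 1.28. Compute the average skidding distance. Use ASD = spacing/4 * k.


Formula: ASD = (spacing / 4) * correction
Uncorrected distance = spacing / 4 = 235 / 4 = 58.75 m
ASD = 58.75 * 1.28 = 75 m

75


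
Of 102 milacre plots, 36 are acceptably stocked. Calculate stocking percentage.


Formula: Stocking % = stocked plots / total plots * 100
Stocking = 36 / 102 * 100
Stocking = 0.3529 * 100 = 35.3%

35.3


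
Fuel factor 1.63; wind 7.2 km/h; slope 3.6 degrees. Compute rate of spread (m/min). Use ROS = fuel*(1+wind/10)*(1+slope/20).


Formula: ROS = fuel * (1 + wind/10) * (1 + slope/20)
Wind factor = 1 + 7.2/10 = 1.72
Slope factor = 1 + 3.6/20 = 1.18
ROS = 1.63 * 1.72 * 1.18 = 3.31 m/min

3.31


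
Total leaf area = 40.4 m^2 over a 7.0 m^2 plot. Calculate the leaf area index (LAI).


Formula: LAI = total leaf area / ground area  (dimensionless)
LAI = 40.4 m^2 / 7.0 m^2
LAI = 5.77

5.77


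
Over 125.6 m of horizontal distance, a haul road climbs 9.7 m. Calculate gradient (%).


Formula: Gradient = rise / run * 100
Gradient = 9.7 / 125.6 * 100 = 7.7%

7.7


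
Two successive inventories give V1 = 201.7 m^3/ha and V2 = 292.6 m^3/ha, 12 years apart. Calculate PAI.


Formula: PAI = (V_T2 - V_T1) / (T2 - T1)
Volume increment = 292.6 - 201.7 = 90.9 m^3/ha
PAI = 90.9 / 12 = 7.58 m^3/ha/year

7.58


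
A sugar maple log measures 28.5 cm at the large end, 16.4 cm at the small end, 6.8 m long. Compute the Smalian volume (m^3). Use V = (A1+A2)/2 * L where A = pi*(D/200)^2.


Smalian: V = (A1 + A2)/2 * L,  A = pi*(D/200)^2
A1 = pi*(28.5/200)^2 = 0.063794 m^2
A2 = pi*(16.4/200)^2 = 0.021124 m^2
V = (0.063794+0.021124)/2*6.8 = 0.2887 m^3

0.2887


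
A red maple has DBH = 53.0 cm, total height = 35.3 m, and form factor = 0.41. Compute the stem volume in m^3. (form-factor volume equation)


Formula: V = pi * (DBH/200)^2 * H * ff
Radius = DBH/200 = 53.0/200 = 0.265 m
Radius^2 = 0.265^2 = 0.070225 m^2
V = pi * 0.070225 * 35.3 * 0.41
V = 3.193 m^3

3.193


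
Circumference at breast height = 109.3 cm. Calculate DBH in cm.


Formula: DBH = C / pi
DBH = 109.3 / pi
pi = 3.14159...
DBH = 34.8 cm

34.8


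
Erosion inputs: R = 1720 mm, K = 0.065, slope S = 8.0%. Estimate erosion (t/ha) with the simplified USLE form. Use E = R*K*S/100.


Formula: E = R * K * S / 100  (simplified USLE)
R * K = 1720 * 0.065 = 111.8
E = 111.8 * 8.0 / 100 = 8.94 t/ha

8.94


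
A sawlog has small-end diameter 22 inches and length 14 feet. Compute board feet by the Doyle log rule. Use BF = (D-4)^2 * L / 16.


Doyle: BF = (D - 4)^2 * L / 16
Adjusted diameter = 22 - 4 = 18 in
(D-4)^2 = 18^2 = 324
BF = 324 * 14 / 16 = 284 BF

284


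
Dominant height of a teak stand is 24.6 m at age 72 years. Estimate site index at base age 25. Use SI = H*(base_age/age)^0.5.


Formula: SI = H_dom * (base_age / age)^0.5
Age ratio = 25 / 72 = 0.34722
sqrt(age_ratio) = 0.58926
SI = 24.6 * 0.58926 = 14.5 m

14.5


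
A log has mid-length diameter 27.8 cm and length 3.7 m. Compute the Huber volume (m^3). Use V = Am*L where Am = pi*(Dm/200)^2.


Huber: V = Am * L,  Am = pi*(Dm/200)^2
Am = pi*(27.8/200)^2 = 0.060699 m^2
V = 0.060699*3.7 = 0.2246 m^3

0.2246


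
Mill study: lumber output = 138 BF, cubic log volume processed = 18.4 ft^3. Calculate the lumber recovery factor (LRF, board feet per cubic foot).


Formula: LRF = Lumber Output (BF) / Log Input (ft^3)
LRF = 138 BF / 18.4 ft^3
LRF = 7.5 BF/ft^3

7.5


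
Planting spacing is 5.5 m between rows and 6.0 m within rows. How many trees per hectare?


Formula: TPH = 10000 m^2/ha / (spacing_x * spacing_y)
Area per tree = 5.5 m * 6.0 m = 33.0 m^2
TPH = 10000 / 33.0 = 303 trees/ha

303


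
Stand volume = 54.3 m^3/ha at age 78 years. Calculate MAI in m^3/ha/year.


Formula: MAI = Total Volume / Stand Age
MAI = 54.3 m^3/ha / 78 years
MAI = 0.7 m^3/ha/year

0.7


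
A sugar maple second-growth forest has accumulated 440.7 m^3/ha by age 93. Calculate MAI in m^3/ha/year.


Formula: MAI = Total Volume / Stand Age
MAI = 440.7 m^3/ha / 93 years
MAI = 4.74 m^3/ha/year

4.74


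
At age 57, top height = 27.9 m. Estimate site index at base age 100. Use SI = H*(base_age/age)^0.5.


Formula: SI = H_dom * (base_age / age)^0.5
Age ratio = 100 / 57 = 1.75439
sqrt(age_ratio) = 1.32453
SI = 27.9 * 1.32453 = 37.0 m

37.0


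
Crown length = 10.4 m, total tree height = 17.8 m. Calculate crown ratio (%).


Formula: Crown Ratio = (Crown Length / Total Height) * 100
CR = (10.4 m / 17.8 m) * 100
CR = 0.5843 * 100 = 58.4%

58.4


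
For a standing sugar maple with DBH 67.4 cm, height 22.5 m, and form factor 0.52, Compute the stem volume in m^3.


Formula: V = pi * (DBH/200)^2 * H * ff
Radius = DBH/200 = 67.4/200 = 0.337 m
Radius^2 = 0.337^2 = 0.113569 m^2
V = pi * 0.113569 * 22.5 * 0.52
V = 4.174 m^3

4.174


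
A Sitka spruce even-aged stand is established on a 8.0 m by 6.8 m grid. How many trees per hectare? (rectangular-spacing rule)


Formula: TPH = 10000 m^2/ha / (spacing_x * spacing_y)
Area per tree = 8.0 m * 6.8 m = 54.4 m^2
TPH = 10000 / 54.4 = 184 trees/ha

184


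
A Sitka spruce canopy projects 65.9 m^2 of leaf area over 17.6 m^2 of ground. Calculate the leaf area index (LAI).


Formula: LAI = total leaf area / ground area  (dimensionless)
LAI = 65.9 m^2 / 17.6 m^2
LAI = 3.74

3.74


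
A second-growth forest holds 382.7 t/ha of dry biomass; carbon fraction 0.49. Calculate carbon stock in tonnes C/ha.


Formula: Carbon Stock = Biomass * Carbon Fraction
C = 382.7 t/ha * 0.49
C = 187.5 t C/ha

187.5


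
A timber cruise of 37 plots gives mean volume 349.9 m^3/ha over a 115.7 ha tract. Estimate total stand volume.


Formula: Total Volume = Mean Volume per ha * Total Area
Total Volume = 349.9 m^3/ha * 115.7 ha
Total Volume = 40483 m^3

40483


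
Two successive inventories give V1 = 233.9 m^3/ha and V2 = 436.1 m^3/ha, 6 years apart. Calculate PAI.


Formula: PAI = (V_T2 - V_T1) / (T2 - T1)
Volume increment = 436.1 - 233.9 = 202.2 m^3/ha
PAI = 202.2 / 6 = 33.7 m^3/ha/year

33.7


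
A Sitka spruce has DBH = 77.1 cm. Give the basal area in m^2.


Formula: BA = pi * (DBH/2)^2 / 10000  (cm^2 to m^2)
Radius = DBH/2 = 77.1/2 = 38.55 cm
BA = pi * 38.55^2 / 10000
   = 4668.7287 cm^2 / 10000
   = 0.4669 m^2

0.4669


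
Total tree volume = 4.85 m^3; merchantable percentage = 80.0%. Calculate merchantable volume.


Formula: MV = V_total * (merchantable_pct / 100)
Merchantable fraction = 80.0% / 100 = 0.8
MV = 4.85 m^3 * 0.8 = 3.88 m^3

3.88


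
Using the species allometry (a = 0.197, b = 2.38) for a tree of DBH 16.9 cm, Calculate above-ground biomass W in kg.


Formula: W = a * DBH^b  (allometric power law)
DBH^b = 16.9^2.38 = 836.3159
W = 0.197 * 836.3159 = 164.8 kg

164.8


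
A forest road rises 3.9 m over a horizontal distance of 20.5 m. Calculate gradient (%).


Formula: Gradient = rise / run * 100
Gradient = 3.9 / 20.5 * 100 = 19.0%

19.0


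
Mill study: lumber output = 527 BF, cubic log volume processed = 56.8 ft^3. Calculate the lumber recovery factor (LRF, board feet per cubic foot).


Formula: LRF = Lumber Output (BF) / Log Input (ft^3)
LRF = 527 BF / 56.8 ft^3
LRF = 9.28 BF/ft^3

9.28


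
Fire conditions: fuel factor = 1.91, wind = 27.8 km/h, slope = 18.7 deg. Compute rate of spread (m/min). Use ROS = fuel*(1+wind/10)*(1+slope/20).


Formula: ROS = fuel * (1 + wind/10) * (1 + slope/20)
Wind factor = 1 + 27.8/10 = 3.78
Slope factor = 1 + 18.7/20 = 1.935
ROS = 1.91 * 3.78 * 1.935 = 13.97 m/min

13.97


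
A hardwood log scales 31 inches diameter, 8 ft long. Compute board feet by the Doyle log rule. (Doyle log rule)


Doyle: BF = (D - 4)^2 * L / 16
Adjusted diameter = 31 - 4 = 27 in
(D-4)^2 = 27^2 = 729
BF = 729 * 8 / 16 = 365 BF

365


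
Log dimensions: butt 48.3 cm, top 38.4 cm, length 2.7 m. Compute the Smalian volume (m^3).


Smalian: V = (A1 + A2)/2 * L,  A = pi*(D/200)^2
A1 = pi*(48.3/200)^2 = 0.183225 m^2
A2 = pi*(38.4/200)^2 = 0.115812 m^2
V = (0.183225+0.115812)/2*2.7 = 0.4037 m^3

0.4037


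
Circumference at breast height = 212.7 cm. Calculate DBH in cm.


Formula: DBH = C / pi
DBH = 212.7 / pi
pi = 3.14159...
DBH = 67.7 cm

67.7


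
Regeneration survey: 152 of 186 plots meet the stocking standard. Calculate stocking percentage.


Formula: Stocking % = stocked plots / total plots * 100
Stocking = 152 / 186 * 100
Stocking = 0.8172 * 100 = 81.7%

81.7


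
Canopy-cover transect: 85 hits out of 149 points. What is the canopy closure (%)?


Formula: Canopy closure = covered points / total points * 100
Closure = 85 / 149 * 100
Closure = 0.5705 * 100 = 57.0%

57.0


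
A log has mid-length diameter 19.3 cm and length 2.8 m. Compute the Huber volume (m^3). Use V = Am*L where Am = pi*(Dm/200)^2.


Huber: V = Am * L,  Am = pi*(Dm/200)^2
Am = pi*(19.3/200)^2 = 0.029255 m^2
V = 0.029255*2.8 = 0.0819 m^3

0.0819


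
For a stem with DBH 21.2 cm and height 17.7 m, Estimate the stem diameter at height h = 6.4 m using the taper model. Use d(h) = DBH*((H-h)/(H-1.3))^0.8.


Taper: d(h) = DBH * ((H - h) / (H - 1.3))^0.8
Numerator = H - h = 17.7 - 6.4 = 11.3 m
Denominator = H - 1.3 = 17.7 - 1.3 = 16.4 m
Ratio = 11.3 / 16.4 = 0.68902
d = 21.2 * 0.68902^0.8 = 15.7 cm

15.7


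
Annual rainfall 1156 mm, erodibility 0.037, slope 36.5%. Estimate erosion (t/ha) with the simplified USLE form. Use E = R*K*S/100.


Formula: E = R * K * S / 100  (simplified USLE)
R * K = 1156 * 0.037 = 42.772
E = 42.772 * 36.5 / 100 = 15.61 t/ha

15.61


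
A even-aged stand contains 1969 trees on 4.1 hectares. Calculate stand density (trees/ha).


Formula: Stand Density = N_trees / Area_ha
Density = 1969 trees / 4.1 ha
Density = 480 trees/ha

480


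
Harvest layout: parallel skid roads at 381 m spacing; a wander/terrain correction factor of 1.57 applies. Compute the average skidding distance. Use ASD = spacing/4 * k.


Formula: ASD = (spacing / 4) * correction
Uncorrected distance = spacing / 4 = 381 / 4 = 95.25 m
ASD = 95.25 * 1.57 = 150 m

150


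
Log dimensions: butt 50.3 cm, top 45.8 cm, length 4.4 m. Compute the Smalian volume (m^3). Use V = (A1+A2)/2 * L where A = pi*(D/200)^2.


Smalian: V = (A1 + A2)/2 * L,  A = pi*(D/200)^2
A1 = pi*(50.3/200)^2 = 0.198713 m^2
A2 = pi*(45.8/200)^2 = 0.164748 m^2
V = (0.198713+0.164748)/2*4.4 = 0.7996 m^3

0.7996


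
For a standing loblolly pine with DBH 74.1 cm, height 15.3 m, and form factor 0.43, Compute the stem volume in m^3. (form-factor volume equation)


Formula: V = pi * (DBH/200)^2 * H * ff
Radius = DBH/200 = 74.1/200 = 0.3705 m
Radius^2 = 0.3705^2 = 0.13727025 m^2
V = pi * 0.13727025 * 15.3 * 0.43
V = 2.837 m^3

2.837


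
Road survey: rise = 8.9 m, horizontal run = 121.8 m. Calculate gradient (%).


Formula: Gradient = rise / run * 100
Gradient = 8.9 / 121.8 * 100 = 7.3%

7.3


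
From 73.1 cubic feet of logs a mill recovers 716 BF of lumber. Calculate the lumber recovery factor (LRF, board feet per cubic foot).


Formula: LRF = Lumber Output (BF) / Log Input (ft^3)
LRF = 716 BF / 73.1 ft^3
LRF = 9.79 BF/ft^3

9.79


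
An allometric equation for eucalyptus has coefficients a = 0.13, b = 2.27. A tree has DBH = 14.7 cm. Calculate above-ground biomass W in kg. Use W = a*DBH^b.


Formula: W = a * DBH^b  (allometric power law)
DBH^b = 14.7^2.27 = 446.4886
W = 0.13 * 446.4886 = 58.0 kg

58.0


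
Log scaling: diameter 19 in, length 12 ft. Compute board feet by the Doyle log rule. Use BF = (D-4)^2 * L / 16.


Doyle: BF = (D - 4)^2 * L / 16
Adjusted diameter = 19 - 4 = 15 in
(D-4)^2 = 15^2 = 225
BF = 225 * 12 / 16 = 169 BF

169


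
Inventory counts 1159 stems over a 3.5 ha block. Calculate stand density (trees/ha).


Formula: Stand Density = N_trees / Area_ha
Density = 1159 trees / 3.5 ha
Density = 331 trees/ha

331


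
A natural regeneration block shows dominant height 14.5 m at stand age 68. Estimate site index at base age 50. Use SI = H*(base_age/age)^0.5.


Formula: SI = H_dom * (base_age / age)^0.5
Age ratio = 50 / 68 = 0.73529
sqrt(age_ratio) = 0.85749
SI = 14.5 * 0.85749 = 12.4 m

12.4


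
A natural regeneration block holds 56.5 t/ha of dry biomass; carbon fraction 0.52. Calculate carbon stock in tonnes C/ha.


Formula: Carbon Stock = Biomass * Carbon Fraction
C = 56.5 t/ha * 0.52
C = 29.4 t C/ha

29.4


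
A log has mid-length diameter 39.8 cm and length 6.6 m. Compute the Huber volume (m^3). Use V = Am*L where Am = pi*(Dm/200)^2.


Huber: V = Am * L,  Am = pi*(Dm/200)^2
Am = pi*(39.8/200)^2 = 0.12441 m^2
V = 0.12441*6.6 = 0.8211 m^3

0.8211


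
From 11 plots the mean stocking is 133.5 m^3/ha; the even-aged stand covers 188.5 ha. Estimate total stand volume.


Formula: Total Volume = Mean Volume per ha * Total Area
Total Volume = 133.5 m^3/ha * 188.5 ha
Total Volume = 25165 m^3

25165


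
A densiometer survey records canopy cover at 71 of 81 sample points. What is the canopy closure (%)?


Formula: Canopy closure = covered points / total points * 100
Closure = 71 / 81 * 100
Closure = 0.8765 * 100 = 87.7%

87.7


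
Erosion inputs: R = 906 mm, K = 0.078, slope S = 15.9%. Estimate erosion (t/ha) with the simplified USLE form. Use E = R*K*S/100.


Formula: E = R * K * S / 100  (simplified USLE)
R * K = 906 * 0.078 = 70.668
E = 70.668 * 15.9 / 100 = 11.24 t/ha

11.24


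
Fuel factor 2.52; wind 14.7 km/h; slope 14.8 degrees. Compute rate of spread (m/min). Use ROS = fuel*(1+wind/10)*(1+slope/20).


Formula: ROS = fuel * (1 + wind/10) * (1 + slope/20)
Wind factor = 1 + 14.7/10 = 2.47
Slope factor = 1 + 14.8/20 = 1.74
ROS = 2.52 * 2.47 * 1.74 = 10.83 m/min

10.83


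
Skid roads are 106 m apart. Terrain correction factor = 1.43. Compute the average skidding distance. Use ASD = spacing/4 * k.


Formula: ASD = (spacing / 4) * correction
Uncorrected distance = spacing / 4 = 106 / 4 = 26.5 m
ASD = 26.5 * 1.43 = 38 m

38


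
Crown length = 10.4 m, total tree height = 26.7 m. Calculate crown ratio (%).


Formula: Crown Ratio = (Crown Length / Total Height) * 100
CR = (10.4 m / 26.7 m) * 100
CR = 0.3895 * 100 = 39.0%

39.0


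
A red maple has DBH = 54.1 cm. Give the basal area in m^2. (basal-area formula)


Formula: BA = pi * (DBH/2)^2 / 10000  (cm^2 to m^2)
Radius = DBH/2 = 54.1/2 = 27.05 cm
BA = pi * 27.05^2 / 10000
   = 2298.7112 cm^2 / 10000
   = 0.2299 m^2

0.2299


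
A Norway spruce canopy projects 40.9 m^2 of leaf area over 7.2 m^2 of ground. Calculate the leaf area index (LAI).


Formula: LAI = total leaf area / ground area  (dimensionless)
LAI = 40.9 m^2 / 7.2 m^2
LAI = 5.68

5.68


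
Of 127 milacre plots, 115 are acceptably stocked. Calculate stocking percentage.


Formula: Stocking % = stocked plots / total plots * 100
Stocking = 115 / 127 * 100
Stocking = 0.9055 * 100 = 90.6%

90.6


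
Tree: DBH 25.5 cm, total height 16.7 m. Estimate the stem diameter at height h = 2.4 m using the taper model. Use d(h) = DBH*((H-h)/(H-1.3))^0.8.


Taper: d(h) = DBH * ((H - h) / (H - 1.3))^0.8
Numerator = H - h = 16.7 - 2.4 = 14.3 m
Denominator = H - 1.3 = 16.7 - 1.3 = 15.4 m
Ratio = 14.3 / 15.4 = 0.92857
d = 25.5 * 0.92857^0.8 = 24.0 cm

24.0


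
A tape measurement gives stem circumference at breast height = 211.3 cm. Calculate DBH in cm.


Formula: DBH = C / pi
DBH = 211.3 / pi
pi = 3.14159...
DBH = 67.3 cm

67.3


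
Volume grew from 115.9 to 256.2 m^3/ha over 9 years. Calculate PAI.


Formula: PAI = (V_T2 - V_T1) / (T2 - T1)
Volume increment = 256.2 - 115.9 = 140.3 m^3/ha
PAI = 140.3 / 9 = 15.59 m^3/ha/year

15.59


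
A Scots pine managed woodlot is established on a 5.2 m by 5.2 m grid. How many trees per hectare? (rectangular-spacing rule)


Formula: TPH = 10000 m^2/ha / (spacing_x * spacing_y)
Area per tree = 5.2 m * 5.2 m = 27.04 m^2
TPH = 10000 / 27.04 = 370 trees/ha

370


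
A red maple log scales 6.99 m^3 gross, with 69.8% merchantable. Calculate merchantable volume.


Formula: MV = V_total * (merchantable_pct / 100)
Merchantable fraction = 69.8% / 100 = 0.698
MV = 6.99 m^3 * 0.698 = 4.879 m^3

4.879


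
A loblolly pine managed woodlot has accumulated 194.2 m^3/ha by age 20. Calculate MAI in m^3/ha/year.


Formula: MAI = Total Volume / Stand Age
MAI = 194.2 m^3/ha / 20 years
MAI = 9.71 m^3/ha/year

9.71


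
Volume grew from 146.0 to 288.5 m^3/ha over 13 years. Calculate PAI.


Formula: PAI = (V_T2 - V_T1) / (T2 - T1)
Volume increment = 288.5 - 146.0 = 142.5 m^3/ha
PAI = 142.5 / 13 = 10.96 m^3/ha/year

10.96


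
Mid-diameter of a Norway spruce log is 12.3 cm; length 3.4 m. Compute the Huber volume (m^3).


Huber: V = Am * L,  Am = pi*(Dm/200)^2
Am = pi*(12.3/200)^2 = 0.011882 m^2
V = 0.011882*3.4 = 0.0404 m^3

0.0404


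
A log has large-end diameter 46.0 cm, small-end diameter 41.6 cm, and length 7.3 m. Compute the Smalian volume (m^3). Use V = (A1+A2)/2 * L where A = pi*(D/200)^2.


Smalian: V = (A1 + A2)/2 * L,  A = pi*(D/200)^2
A1 = pi*(46.0/200)^2 = 0.16619 m^2
A2 = pi*(41.6/200)^2 = 0.135918 m^2
V = (0.16619+0.135918)/2*7.3 = 1.1027 m^3

1.1027


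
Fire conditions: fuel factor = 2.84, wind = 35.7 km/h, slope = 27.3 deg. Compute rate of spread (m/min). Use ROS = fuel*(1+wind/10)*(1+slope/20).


Formula: ROS = fuel * (1 + wind/10) * (1 + slope/20)
Wind factor = 1 + 35.7/10 = 4.57
Slope factor = 1 + 27.3/20 = 2.365
ROS = 2.84 * 4.57 * 2.365 = 30.69 m/min

30.69


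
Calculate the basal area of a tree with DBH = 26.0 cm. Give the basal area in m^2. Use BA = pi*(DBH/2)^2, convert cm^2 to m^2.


Formula: BA = pi * (DBH/2)^2 / 10000  (cm^2 to m^2)
Radius = DBH/2 = 26.0/2 = 13.0 cm
BA = pi * 13.0^2 / 10000
   = 530.9292 cm^2 / 10000
   = 0.0531 m^2

0.0531


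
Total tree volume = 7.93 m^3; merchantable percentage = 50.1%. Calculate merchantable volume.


Formula: MV = V_total * (merchantable_pct / 100)
Merchantable fraction = 50.1% / 100 = 0.501
MV = 7.93 m^3 * 0.501 = 3.973 m^3

3.973


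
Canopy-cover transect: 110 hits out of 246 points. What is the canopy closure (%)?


Formula: Canopy closure = covered points / total points * 100
Closure = 110 / 246 * 100
Closure = 0.4472 * 100 = 44.7%

44.7


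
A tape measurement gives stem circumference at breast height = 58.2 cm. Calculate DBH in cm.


Formula: DBH = C / pi
DBH = 58.2 / pi
pi = 3.14159...
DBH = 18.5 cm

18.5


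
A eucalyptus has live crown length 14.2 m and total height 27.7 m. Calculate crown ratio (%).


Formula: Crown Ratio = (Crown Length / Total Height) * 100
CR = (14.2 m / 27.7 m) * 100
CR = 0.5126 * 100 = 51.3%

51.3


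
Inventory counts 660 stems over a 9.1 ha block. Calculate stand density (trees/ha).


Formula: Stand Density = N_trees / Area_ha
Density = 660 trees / 9.1 ha
Density = 73 trees/ha

73


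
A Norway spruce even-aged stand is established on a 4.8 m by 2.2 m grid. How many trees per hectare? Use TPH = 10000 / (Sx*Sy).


Formula: TPH = 10000 m^2/ha / (spacing_x * spacing_y)
Area per tree = 4.8 m * 2.2 m = 10.56 m^2
TPH = 10000 / 10.56 = 947 trees/ha

947


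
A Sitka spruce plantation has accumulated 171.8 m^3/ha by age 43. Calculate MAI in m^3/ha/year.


Formula: MAI = Total Volume / Stand Age
MAI = 171.8 m^3/ha / 43 years
MAI = 4.0 m^3/ha/year

4.0


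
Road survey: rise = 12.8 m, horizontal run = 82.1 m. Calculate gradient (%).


Formula: Gradient = rise / run * 100
Gradient = 12.8 / 82.1 * 100 = 15.6%

15.6


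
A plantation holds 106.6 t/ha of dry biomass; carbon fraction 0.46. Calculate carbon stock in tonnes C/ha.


Formula: Carbon Stock = Biomass * Carbon Fraction
C = 106.6 t/ha * 0.46
C = 49.0 t C/ha

49.0


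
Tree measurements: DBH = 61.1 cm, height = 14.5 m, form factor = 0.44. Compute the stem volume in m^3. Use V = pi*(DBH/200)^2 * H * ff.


Formula: V = pi * (DBH/200)^2 * H * ff
Radius = DBH/200 = 61.1/200 = 0.3055 m
Radius^2 = 0.3055^2 = 0.09333025 m^2
V = pi * 0.09333025 * 14.5 * 0.44
V = 1.871 m^3

1.871


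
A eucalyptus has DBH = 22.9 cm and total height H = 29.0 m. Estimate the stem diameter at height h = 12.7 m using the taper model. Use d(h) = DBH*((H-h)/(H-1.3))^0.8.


Taper: d(h) = DBH * ((H - h) / (H - 1.3))^0.8
Numerator = H - h = 29.0 - 12.7 = 16.3 m
Denominator = H - 1.3 = 29.0 - 1.3 = 27.7 m
Ratio = 16.3 / 27.7 = 0.58845
d = 22.9 * 0.58845^0.8 = 15.0 cm

15.0


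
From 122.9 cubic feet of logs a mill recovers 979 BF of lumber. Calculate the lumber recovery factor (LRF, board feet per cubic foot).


Formula: LRF = Lumber Output (BF) / Log Input (ft^3)
LRF = 979 BF / 122.9 ft^3
LRF = 7.97 BF/ft^3

7.97


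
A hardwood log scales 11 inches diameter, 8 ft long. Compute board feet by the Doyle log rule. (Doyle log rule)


Doyle: BF = (D - 4)^2 * L / 16
Adjusted diameter = 11 - 4 = 7 in
(D-4)^2 = 7^2 = 49
BF = 49 * 8 / 16 = 25 BF

25


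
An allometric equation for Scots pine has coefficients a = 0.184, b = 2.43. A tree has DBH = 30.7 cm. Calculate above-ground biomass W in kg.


Formula: W = a * DBH^b  (allometric power law)
DBH^b = 30.7^2.43 = 4109.0957
W = 0.184 * 4109.0957 = 756.1 kg

756.1


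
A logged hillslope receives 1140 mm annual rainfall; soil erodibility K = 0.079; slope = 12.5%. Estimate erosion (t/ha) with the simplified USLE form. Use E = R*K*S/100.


Formula: E = R * K * S / 100  (simplified USLE)
R * K = 1140 * 0.079 = 90.06
E = 90.06 * 12.5 / 100 = 11.26 t/ha

11.26


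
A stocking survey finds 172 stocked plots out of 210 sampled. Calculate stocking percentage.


Formula: Stocking % = stocked plots / total plots * 100
Stocking = 172 / 210 * 100
Stocking = 0.819 * 100 = 81.9%

81.9


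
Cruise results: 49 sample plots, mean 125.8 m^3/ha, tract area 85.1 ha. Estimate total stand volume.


Formula: Total Volume = Mean Volume per ha * Total Area
Total Volume = 125.8 m^3/ha * 85.1 ha
Total Volume = 10706 m^3

10706


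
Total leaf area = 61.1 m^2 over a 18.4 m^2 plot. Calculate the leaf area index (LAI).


Formula: LAI = total leaf area / ground area  (dimensionless)
LAI = 61.1 m^2 / 18.4 m^2
LAI = 3.32

3.32


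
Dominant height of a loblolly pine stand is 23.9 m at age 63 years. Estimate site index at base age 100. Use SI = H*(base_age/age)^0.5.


Formula: SI = H_dom * (base_age / age)^0.5
Age ratio = 100 / 63 = 1.5873
sqrt(age_ratio) = 1.25988
SI = 23.9 * 1.25988 = 30.1 m

30.1


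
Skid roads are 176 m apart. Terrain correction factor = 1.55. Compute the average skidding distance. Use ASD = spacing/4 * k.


Formula: ASD = (spacing / 4) * correction
Uncorrected distance = spacing / 4 = 176 / 4 = 44 m
ASD = 44 * 1.55 = 68 m

68


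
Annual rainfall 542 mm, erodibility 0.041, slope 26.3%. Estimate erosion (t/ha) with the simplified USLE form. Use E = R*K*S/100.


Formula: E = R * K * S / 100  (simplified USLE)
R * K = 542 * 0.041 = 22.222
E = 22.222 * 26.3 / 100 = 5.84 t/ha

5.84


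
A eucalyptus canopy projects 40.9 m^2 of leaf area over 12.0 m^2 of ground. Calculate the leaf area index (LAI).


Formula: LAI = total leaf area / ground area  (dimensionless)
LAI = 40.9 m^2 / 12.0 m^2
LAI = 3.41

3.41


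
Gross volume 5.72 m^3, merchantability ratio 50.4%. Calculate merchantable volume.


Formula: MV = V_total * (merchantable_pct / 100)
Merchantable fraction = 50.4% / 100 = 0.504
MV = 5.72 m^3 * 0.504 = 2.883 m^3

2.883


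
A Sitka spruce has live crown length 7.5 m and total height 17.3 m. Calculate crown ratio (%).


Formula: Crown Ratio = (Crown Length / Total Height) * 100
CR = (7.5 m / 17.3 m) * 100
CR = 0.4335 * 100 = 43.4%

43.4


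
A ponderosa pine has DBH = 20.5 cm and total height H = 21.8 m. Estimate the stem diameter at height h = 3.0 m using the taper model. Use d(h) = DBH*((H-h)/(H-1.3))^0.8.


Taper: d(h) = DBH * ((H - h) / (H - 1.3))^0.8
Numerator = H - h = 21.8 - 3.0 = 18.8 m
Denominator = H - 1.3 = 21.8 - 1.3 = 20.5 m
Ratio = 18.8 / 20.5 = 0.91707
d = 20.5 * 0.91707^0.8 = 19.1 cm

19.1


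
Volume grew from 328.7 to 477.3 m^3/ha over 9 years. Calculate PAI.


Formula: PAI = (V_T2 - V_T1) / (T2 - T1)
Volume increment = 477.3 - 328.7 = 148.6 m^3/ha
PAI = 148.6 / 9 = 16.51 m^3/ha/year

16.51


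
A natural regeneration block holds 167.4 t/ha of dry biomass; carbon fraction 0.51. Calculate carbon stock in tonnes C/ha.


Formula: Carbon Stock = Biomass * Carbon Fraction
C = 167.4 t/ha * 0.51
C = 85.4 t C/ha

85.4


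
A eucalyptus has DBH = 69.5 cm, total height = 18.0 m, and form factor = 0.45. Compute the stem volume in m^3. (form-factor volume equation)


Formula: V = pi * (DBH/200)^2 * H * ff
Radius = DBH/200 = 69.5/200 = 0.3475 m
Radius^2 = 0.3475^2 = 0.12075625 m^2
V = pi * 0.12075625 * 18.0 * 0.45
V = 3.073 m^3

3.073


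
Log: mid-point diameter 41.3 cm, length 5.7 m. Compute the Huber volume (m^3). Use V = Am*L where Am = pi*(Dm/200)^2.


Huber: V = Am * L,  Am = pi*(Dm/200)^2
Am = pi*(41.3/200)^2 = 0.133965 m^2
V = 0.133965*5.7 = 0.7636 m^3

0.7636


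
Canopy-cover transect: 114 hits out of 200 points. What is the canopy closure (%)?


Formula: Canopy closure = covered points / total points * 100
Closure = 114 / 200 * 100
Closure = 0.57 * 100 = 57.0%

57.0


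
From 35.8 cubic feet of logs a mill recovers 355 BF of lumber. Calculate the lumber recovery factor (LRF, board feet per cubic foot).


Formula: LRF = Lumber Output (BF) / Log Input (ft^3)
LRF = 355 BF / 35.8 ft^3
LRF = 9.92 BF/ft^3

9.92


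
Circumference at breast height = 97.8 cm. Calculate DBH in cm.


Formula: DBH = C / pi
DBH = 97.8 / pi
pi = 3.14159...
DBH = 31.1 cm

31.1


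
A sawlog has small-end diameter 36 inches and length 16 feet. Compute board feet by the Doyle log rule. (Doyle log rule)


Doyle: BF = (D - 4)^2 * L / 16
Adjusted diameter = 36 - 4 = 32 in
(D-4)^2 = 32^2 = 1024
BF = 1024 * 16 / 16 = 1024 BF

1024


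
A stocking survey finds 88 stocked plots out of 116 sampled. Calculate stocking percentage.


Formula: Stocking % = stocked plots / total plots * 100
Stocking = 88 / 116 * 100
Stocking = 0.7586 * 100 = 75.9%

75.9


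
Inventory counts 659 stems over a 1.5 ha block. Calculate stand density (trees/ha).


Formula: Stand Density = N_trees / Area_ha
Density = 659 trees / 1.5 ha
Density = 439 trees/ha

439


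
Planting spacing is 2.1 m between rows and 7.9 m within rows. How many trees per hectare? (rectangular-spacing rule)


Formula: TPH = 10000 m^2/ha / (spacing_x * spacing_y)
Area per tree = 2.1 m * 7.9 m = 16.59 m^2
TPH = 10000 / 16.59 = 603 trees/ha

603
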